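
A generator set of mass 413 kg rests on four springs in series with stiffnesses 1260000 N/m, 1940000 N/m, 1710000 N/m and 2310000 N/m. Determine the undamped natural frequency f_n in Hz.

5.13 Hz

Series springs: 1/k_eq = 1/1260000 + 1/1940000 + 1/1710000 + 1/2310000 = 2.327×10^-6, so k_eq = 429800 N/m.
ω_n = √(k_eq/m) = √(429800/413) = √1041 = 32.26 rad/s.
f_n = ω_n/(2π) = 32.26/6.283 = 5.134 Hz.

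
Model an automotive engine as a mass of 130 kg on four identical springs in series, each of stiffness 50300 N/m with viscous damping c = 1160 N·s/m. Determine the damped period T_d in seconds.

0.717 s

Series springs: 1/k_eq = 4/50300, so k_eq = 50300/4 = 12580 N/m.
ω_n = √(k_eq/m) = √(12580/130) = 9.835 rad/s.
Critical damping c_c = 2√(k_eq·m) = 2√(12580 × 130) = 2557 N·s/m, so ζ = c/c_c = 1160/2557 = 0.4536.
ω_d = ω_n√(1 − ζ²) = 9.835 × √(1 − 0.206) = 8.765 rad/s.
T_d = 2π/ω_d = 0.7168 s.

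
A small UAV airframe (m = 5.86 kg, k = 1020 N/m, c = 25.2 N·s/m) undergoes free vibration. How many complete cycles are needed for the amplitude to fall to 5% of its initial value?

ζ = c/(2√(km)) = 25.2/(2√(1020 × 5.86)) = 25.2/154.6 = 0.1630.
Logarithmic decrement δ = 2πζ/√(1 − ζ²) = 2π × 0.1630/√(1 − 0.0266) = 1.038.
x_n/x₀ = e^(−nδ) ≤ 0.05; take ln: n ≥ ln(1/0.05)/δ = 2.996/1.038 = 2.886.
So 3 complete cycles are required.

3 cycles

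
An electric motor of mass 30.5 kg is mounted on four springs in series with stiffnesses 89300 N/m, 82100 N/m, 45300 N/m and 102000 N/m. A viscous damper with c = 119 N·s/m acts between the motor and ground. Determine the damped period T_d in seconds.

Series springs: 1/k_eq = 1/89300 + 1/82100 + 1/45300 + 1/102000 = 5.526×10^-5, so k_eq = 18100 N/m.
ω_n = √(k_eq/m) = √(18100/30.5) = 24.36 rad/s.
Critical damping c_c = 2√(k_eq·m) = 2√(18100 × 30.5) = 1486 N·s/m, so ζ = c/c_c = 119/1486 = 0.08009.
ω_d = ω_n√(1 − ζ²) = 24.36 × √(1 − 0.00641) = 24.28 rad/s.
T_d = 2π/ω_d = 0.2588 s.

0.259 s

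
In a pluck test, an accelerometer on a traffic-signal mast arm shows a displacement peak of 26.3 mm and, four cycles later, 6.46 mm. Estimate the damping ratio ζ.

0.0558

Logarithmic decrement δ = (1/n)·ln(x₀/x_n) = (1/4)·ln(26.3/6.46) = (1/4)·ln(4.071) = 0.3510.
ζ = δ/√(4π² + δ²) = 0.3510/√(39.48 + 0.123) = 0.3510/6.293 = 0.05577.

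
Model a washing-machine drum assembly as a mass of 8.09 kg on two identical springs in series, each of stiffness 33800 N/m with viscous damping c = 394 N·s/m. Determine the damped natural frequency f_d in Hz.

6.16 Hz

Series springs: 1/k_eq = 2/33800, so k_eq = 33800/2 = 16900 N/m.
ω_n = √(k_eq/m) = √(16900/8.09) = 45.71 rad/s.
Critical damping c_c = 2√(k_eq·m) = 2√(16900 × 8.09) = 739.5 N·s/m, so ζ = c/c_c = 394/739.5 = 0.5328.
ω_d = ω_n√(1 − ζ²) = 45.71 × √(1 − 0.284) = 38.68 rad/s.
f_d = ω_d/(2π) = 6.156 Hz.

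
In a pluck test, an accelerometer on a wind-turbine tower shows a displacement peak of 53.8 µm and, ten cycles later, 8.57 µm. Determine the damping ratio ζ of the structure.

Logarithmic decrement δ = (1/n)·ln(x₀/x_n) = (1/10)·ln(53.8/8.57) = (1/10)·ln(6.278) = 0.1837.
ζ = δ/√(4π² + δ²) = 0.1837/√(39.48 + 0.0337) = 0.1837/6.286 = 0.02922.

0.0292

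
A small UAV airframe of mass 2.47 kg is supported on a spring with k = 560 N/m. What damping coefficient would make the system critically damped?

74.4 N·s/m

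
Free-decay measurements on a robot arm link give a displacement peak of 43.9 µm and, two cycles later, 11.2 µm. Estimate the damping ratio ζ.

0.108

Logarithmic decrement δ = (1/n)·ln(x₀/x_n) = (1/2)·ln(43.9/11.2) = (1/2)·ln(3.920) = 0.6830.
ζ = δ/√(4π² + δ²) = 0.6830/√(39.48 + 0.466) = 0.6830/6.320 = 0.1081.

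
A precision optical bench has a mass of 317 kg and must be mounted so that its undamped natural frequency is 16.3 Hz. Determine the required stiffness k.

3330000 N/m

ω_n = 2πf_n = 2π × 16.3 = 102.4 rad/s.
k = m·ω_n² = 317 × 102.4² = 317 × 10490 = 3325000 N/m.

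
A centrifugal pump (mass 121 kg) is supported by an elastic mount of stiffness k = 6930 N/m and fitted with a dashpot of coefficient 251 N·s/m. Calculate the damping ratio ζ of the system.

ω_n = √(k/m) = √(6930/121) = 7.568 rad/s.
Critical damping c_c = 2√(k·m) = 2√(6930 × 121) = 1831 N·s/m, so ζ = c/c_c = 251/1831 = 0.1371.

0.137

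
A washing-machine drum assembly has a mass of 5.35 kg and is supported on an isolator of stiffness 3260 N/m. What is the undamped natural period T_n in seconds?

ω_n = √(k/m) = √(3260/5.35) = √609.3 = 24.68 rad/s.
T_n = 2π/ω_n = 6.283/24.68 = 0.2545 s.

0.255 s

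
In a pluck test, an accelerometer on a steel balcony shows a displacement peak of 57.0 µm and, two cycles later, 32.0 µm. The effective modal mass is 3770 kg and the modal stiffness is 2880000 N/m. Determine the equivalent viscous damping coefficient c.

9560 N·s/m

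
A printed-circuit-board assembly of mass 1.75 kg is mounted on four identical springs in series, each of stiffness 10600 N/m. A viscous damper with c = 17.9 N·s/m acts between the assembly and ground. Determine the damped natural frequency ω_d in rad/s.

Series springs: 1/k_eq = 4/10600, so k_eq = 10600/4 = 2650 N/m.
ω_n = √(k_eq/m) = √(2650/1.75) = 38.91 rad/s.
Critical damping c_c = 2√(k_eq·m) = 2√(2650 × 1.75) = 136.2 N·s/m, so ζ = c/c_c = 17.9/136.2 = 0.1314.
ω_d = ω_n√(1 − ζ²) = 38.91 × √(1 − 0.0173) = 38.58 rad/s.

38.6 rad/s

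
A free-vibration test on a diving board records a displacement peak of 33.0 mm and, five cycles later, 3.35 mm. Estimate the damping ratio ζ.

0.0726

Logarithmic decrement δ = (1/n)·ln(x₀/x_n) = (1/5)·ln(33.0/3.35) = (1/5)·ln(9.851) = 0.4575.
ζ = δ/√(4π² + δ²) = 0.4575/√(39.48 + 0.209) = 0.4575/6.300 = 0.07262.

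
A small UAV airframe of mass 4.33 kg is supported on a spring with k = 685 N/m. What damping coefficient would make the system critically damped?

c_c = 2√(k·m) = 2√(685.0 × 4.33) = 2 × 54.46 = 108.9 N·s/m.

109 N·s/m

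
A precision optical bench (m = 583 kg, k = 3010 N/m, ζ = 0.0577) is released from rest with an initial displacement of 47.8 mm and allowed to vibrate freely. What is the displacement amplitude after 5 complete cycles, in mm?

7.78 mm

Logarithmic decrement δ = 2πζ/√(1 − ζ²) = 2π × 0.05770/√(1 − 0.00333) = 0.3631.
After n cycles, x_n/x₀ = e^(−nδ), so x_5 = 47.8 × e^(−5 × 0.3631) = 47.8 × 0.1627 = 7.778 mm.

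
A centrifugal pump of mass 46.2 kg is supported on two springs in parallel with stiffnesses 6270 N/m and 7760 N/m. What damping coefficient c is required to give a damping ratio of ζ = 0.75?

1210 N·s/m

Parallel springs add: k_eq = 6270 + 7760 = 14030 N/m.
c_c = 2√(k_eq·m) = 2√(14030 × 46.2) = 1610 N·s/m.
c = ζ·c_c = 0.75 × 1610 = 1208 N·s/m.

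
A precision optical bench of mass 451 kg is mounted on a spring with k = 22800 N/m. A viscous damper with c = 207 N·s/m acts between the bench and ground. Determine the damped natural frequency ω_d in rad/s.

7.11 rad/s

ω_n = √(k/m) = √(22800/451) = 7.110 rad/s.
Critical damping c_c = 2√(k·m) = 2√(22800 × 451) = 6413 N·s/m, so ζ = c/c_c = 207/6413 = 0.03228.
ω_d = ω_n√(1 − ζ²) = 7.110 × √(1 − 0.00104) = 7.106 rad/s.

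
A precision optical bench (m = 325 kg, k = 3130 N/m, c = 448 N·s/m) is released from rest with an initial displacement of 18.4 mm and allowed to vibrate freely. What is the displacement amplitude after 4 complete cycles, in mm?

0.0601 mm

ζ = c/(2√(km)) = 448/(2√(3130 × 325)) = 448/2017 = 0.2221.
Logarithmic decrement δ = 2πζ/√(1 − ζ²) = 2π × 0.2221/√(1 − 0.0493) = 1.431.
After n cycles, x_n/x₀ = e^(−nδ), so x_4 = 18.4 × e^(−4 × 1.431) = 18.4 × 0.003264 = 0.06006 mm.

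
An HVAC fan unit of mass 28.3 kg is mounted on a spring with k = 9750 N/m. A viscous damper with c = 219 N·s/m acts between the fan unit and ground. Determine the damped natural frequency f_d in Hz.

ω_n = √(k/m) = √(9750/28.3) = 18.56 rad/s.
Critical damping c_c = 2√(k·m) = 2√(9750 × 28.3) = 1051 N·s/m, so ζ = c/c_c = 219/1051 = 0.2085.
ω_d = ω_n√(1 − ζ²) = 18.56 × √(1 − 0.0435) = 18.15 rad/s.
f_d = ω_d/(2π) = 2.889 Hz.

2.89 Hz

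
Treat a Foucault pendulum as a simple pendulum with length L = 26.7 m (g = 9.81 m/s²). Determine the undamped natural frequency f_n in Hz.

0.0965 Hz

For a simple pendulum ω_n = √(g/L) = √(9.81/26.7) = √0.3674 = 0.6061 rad/s.
f_n = ω_n/(2π) = 0.6061/6.283 = 0.09647 Hz.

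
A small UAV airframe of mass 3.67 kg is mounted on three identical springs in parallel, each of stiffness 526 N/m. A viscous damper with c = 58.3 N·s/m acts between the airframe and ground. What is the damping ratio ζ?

Parallel springs add: k_eq = 3 × 526 = 1578 N/m.
ω_n = √(k_eq/m) = √(1578/3.67) = 20.74 rad/s.
Critical damping c_c = 2√(k_eq·m) = 2√(1578 × 3.67) = 152.2 N·s/m, so ζ = c/c_c = 58.3/152.2 = 0.3830.

0.383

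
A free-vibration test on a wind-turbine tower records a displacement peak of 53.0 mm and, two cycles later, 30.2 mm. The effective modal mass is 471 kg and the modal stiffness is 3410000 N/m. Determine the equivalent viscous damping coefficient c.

3580 N·s/m

Logarithmic decrement δ = (1/n)·ln(x₀/x_n) = (1/2)·ln(53.0/30.2) = (1/2)·ln(1.755) = 0.2812.
ζ = δ/√(4π² + δ²) = 0.2812/√(39.48 + 0.0791) = 0.2812/6.289 = 0.04471.
c = ζ · 2√(km) = 0.04471 × 2√(3410000 × 471) = 0.04471 × 80150 = 3584 N·s/m.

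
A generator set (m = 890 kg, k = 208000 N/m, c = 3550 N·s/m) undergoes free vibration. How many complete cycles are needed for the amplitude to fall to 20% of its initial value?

2 cycles

ζ = c/(2√(km)) = 3550/(2√(208000 × 890)) = 3550/27210 = 0.1305.
Logarithmic decrement δ = 2πζ/√(1 − ζ²) = 2π × 0.1305/√(1 − 0.0170) = 0.8268.
x_n/x₀ = e^(−nδ) ≤ 0.2; take ln: n ≥ ln(1/0.2)/δ = 1.609/0.8268 = 1.947.
So 2 complete cycles are required.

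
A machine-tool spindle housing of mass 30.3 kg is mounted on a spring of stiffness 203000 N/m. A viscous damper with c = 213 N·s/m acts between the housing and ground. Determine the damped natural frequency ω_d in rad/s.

ω_n = √(k/m) = √(203000/30.3) = 81.85 rad/s.
Critical damping c_c = 2√(k·m) = 2√(203000 × 30.3) = 4960 N·s/m, so ζ = c/c_c = 213/4960 = 0.04294.
ω_d = ω_n√(1 − ζ²) = 81.85 × √(1 − 0.00184) = 81.78 rad/s.

81.8 rad/s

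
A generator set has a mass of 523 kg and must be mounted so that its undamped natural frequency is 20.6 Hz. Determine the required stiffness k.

8760000 N/m

ω_n = 2πf_n = 2π × 20.6 = 129.4 rad/s.
k = m·ω_n² = 523 × 129.4² = 523 × 16750 = 8762000 N/m.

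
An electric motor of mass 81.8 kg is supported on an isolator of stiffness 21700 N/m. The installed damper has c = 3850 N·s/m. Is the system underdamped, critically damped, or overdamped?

c_c = 2√(k·m) = 2665 N·s/m; ζ = c/c_c = 3850/2665 = 1.44.
Since ζ > 1 the system is overdamped.

overdamped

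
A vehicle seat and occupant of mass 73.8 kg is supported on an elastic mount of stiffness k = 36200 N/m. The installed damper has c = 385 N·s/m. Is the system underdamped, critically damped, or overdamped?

underdamped

c_c = 2√(k·m) = 3269 N·s/m; ζ = c/c_c = 385/3269 = 0.118.
Since ζ < 1 the system is underdamped.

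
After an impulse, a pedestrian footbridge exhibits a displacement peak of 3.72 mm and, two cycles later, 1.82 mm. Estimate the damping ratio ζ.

Logarithmic decrement δ = (1/n)·ln(x₀/x_n) = (1/2)·ln(3.72/1.82) = (1/2)·ln(2.044) = 0.3574.
ζ = δ/√(4π² + δ²) = 0.3574/√(39.48 + 0.128) = 0.3574/6.293 = 0.05680.

0.0568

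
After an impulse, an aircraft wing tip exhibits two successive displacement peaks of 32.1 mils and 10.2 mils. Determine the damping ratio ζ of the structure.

Logarithmic decrement δ = (1/n)·ln(x₀/x_n) = (1/1)·ln(32.1/10.2) = (1/1)·ln(3.147) = 1.146.
ζ = δ/√(4π² + δ²) = 1.146/√(39.48 + 1.31) = 1.146/6.387 = 0.1795.

0.180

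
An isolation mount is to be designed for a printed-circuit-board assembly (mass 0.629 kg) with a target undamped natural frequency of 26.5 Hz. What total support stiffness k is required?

17400 N/m

ω_n = 2πf_n = 2π × 26.5 = 166.5 rad/s.
k = m·ω_n² = 0.629 × 166.5² = 0.629 × 27720 = 17440 N/m.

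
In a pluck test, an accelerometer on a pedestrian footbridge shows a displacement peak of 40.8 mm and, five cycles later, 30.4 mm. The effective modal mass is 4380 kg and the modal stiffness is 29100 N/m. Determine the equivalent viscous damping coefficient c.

Logarithmic decrement δ = (1/n)·ln(x₀/x_n) = (1/5)·ln(40.8/30.4) = (1/5)·ln(1.342) = 0.05885.
ζ = δ/√(4π² + δ²) = 0.05885/√(39.48 + 0.00346) = 0.05885/6.283 = 0.009366.
c = ζ · 2√(km) = 0.009366 × 2√(29100 × 4380) = 0.009366 × 22580 = 211.5 N·s/m.

211 N·s/m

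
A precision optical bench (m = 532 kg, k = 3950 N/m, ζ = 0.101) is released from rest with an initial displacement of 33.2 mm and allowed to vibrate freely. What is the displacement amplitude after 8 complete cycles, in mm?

Logarithmic decrement δ = 2πζ/√(1 − ζ²) = 2π × 0.1010/√(1 − 0.0102) = 0.6379.
After n cycles, x_n/x₀ = e^(−nδ), so x_8 = 33.2 × e^(−8 × 0.6379) = 33.2 × 0.006079 = 0.2018 mm.

0.202 mm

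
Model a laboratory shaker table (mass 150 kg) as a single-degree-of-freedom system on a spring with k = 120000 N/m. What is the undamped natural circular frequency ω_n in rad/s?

ω_n = √(k/m) = √(120000/150) = √800.0 = 28.28 rad/s.

28.3 rad/s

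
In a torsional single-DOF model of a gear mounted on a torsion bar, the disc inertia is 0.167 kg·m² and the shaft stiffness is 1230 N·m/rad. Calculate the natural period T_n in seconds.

ω_n = √(k_t/J) = √(1230/0.167) = √7365 = 85.82 rad/s.
T_n = 2π/ω_n = 6.283/85.82 = 0.07321 s.

0.0732 s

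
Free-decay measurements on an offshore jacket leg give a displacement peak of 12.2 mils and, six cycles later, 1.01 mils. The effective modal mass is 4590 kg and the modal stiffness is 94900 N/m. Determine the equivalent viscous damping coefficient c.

2750 N·s/m

Logarithmic decrement δ = (1/n)·ln(x₀/x_n) = (1/6)·ln(12.2/1.01) = (1/6)·ln(12.08) = 0.4152.
ζ = δ/√(4π² + δ²) = 0.4152/√(39.48 + 0.172) = 0.4152/6.297 = 0.06594.
c = ζ · 2√(km) = 0.06594 × 2√(94900 × 4590) = 0.06594 × 41740 = 2753 N·s/m.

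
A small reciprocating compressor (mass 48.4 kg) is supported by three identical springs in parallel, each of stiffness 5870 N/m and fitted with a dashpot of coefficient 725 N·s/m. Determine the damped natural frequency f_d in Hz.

2.79 Hz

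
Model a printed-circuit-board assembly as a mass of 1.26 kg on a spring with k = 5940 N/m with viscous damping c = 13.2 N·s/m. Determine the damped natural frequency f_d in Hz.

10.9 Hz

ω_n = √(k/m) = √(5940/1.26) = 68.66 rad/s.
Critical damping c_c = 2√(k·m) = 2√(5940 × 1.26) = 173.0 N·s/m, so ζ = c/c_c = 13.2/173.0 = 0.07629.
ω_d = ω_n√(1 − ζ²) = 68.66 × √(1 − 0.00582) = 68.46 rad/s.
f_d = ω_d/(2π) = 10.90 Hz.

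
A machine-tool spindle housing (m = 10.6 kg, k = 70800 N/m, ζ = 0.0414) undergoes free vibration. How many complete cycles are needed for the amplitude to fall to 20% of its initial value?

Logarithmic decrement δ = 2πζ/√(1 − ζ²) = 2π × 0.04140/√(1 − 0.00171) = 0.2603.
x_n/x₀ = e^(−nδ) ≤ 0.2; take ln: n ≥ ln(1/0.2)/δ = 1.609/0.2603 = 6.182.
So 7 complete cycles are required.

7 cycles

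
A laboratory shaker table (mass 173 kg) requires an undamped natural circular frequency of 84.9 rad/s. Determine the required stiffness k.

k = m·ω_n² = 173 × 84.90² = 173 × 7208 = 1247000 N/m.

1250000 N/m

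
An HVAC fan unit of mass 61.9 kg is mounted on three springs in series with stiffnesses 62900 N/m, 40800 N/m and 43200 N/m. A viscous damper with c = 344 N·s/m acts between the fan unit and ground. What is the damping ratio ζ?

Series springs: 1/k_eq = 1/62900 + 1/40800 + 1/43200 = 6.356×10^-5, so k_eq = 15730 N/m.
ω_n = √(k_eq/m) = √(15730/61.9) = 15.94 rad/s.
Critical damping c_c = 2√(k_eq·m) = 2√(15730 × 61.9) = 1974 N·s/m, so ζ = c/c_c = 344/1974 = 0.1743.

0.174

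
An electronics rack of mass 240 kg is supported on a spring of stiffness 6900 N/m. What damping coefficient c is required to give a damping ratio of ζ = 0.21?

540 N·s/m

c_c = 2√(k·m) = 2√(6900 × 240) = 2574 N·s/m.
c = ζ·c_c = 0.21 × 2574 = 540.5 N·s/m.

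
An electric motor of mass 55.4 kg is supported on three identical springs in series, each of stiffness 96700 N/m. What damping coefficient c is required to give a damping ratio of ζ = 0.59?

Series springs: 1/k_eq = 3/96700, so k_eq = 96700/3 = 32230 N/m.
c_c = 2√(k_eq·m) = 2√(32230 × 55.4) = 2673 N·s/m.
c = ζ·c_c = 0.59 × 2673 = 1577 N·s/m.

1580 N·s/m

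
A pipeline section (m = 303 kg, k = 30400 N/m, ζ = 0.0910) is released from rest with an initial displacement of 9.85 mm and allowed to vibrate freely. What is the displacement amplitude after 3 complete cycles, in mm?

1.76 mm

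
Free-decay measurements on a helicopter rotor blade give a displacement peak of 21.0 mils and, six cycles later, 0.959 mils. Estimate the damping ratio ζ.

Logarithmic decrement δ = (1/n)·ln(x₀/x_n) = (1/6)·ln(21.0/0.959) = (1/6)·ln(21.90) = 0.5144.
ζ = δ/√(4π² + δ²) = 0.5144/√(39.48 + 0.265) = 0.5144/6.304 = 0.08160.

0.0816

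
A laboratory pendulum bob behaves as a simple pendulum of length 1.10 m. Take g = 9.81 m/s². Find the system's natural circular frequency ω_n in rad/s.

2.99 rad/s

For a simple pendulum ω_n = √(g/L) = √(9.81/1.10) = √8.918 = 2.986 rad/s.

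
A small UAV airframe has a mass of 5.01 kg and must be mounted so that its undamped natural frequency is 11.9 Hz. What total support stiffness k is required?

28000 N/m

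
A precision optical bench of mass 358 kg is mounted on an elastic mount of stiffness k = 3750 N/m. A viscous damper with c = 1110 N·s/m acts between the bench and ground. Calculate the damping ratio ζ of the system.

ω_n = √(k/m) = √(3750/358) = 3.236 rad/s.
Critical damping c_c = 2√(k·m) = 2√(3750 × 358) = 2317 N·s/m, so ζ = c/c_c = 1110/2317 = 0.4790.

0.479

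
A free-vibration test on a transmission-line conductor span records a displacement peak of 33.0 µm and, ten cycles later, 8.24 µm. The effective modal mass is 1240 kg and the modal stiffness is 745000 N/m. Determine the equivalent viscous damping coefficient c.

Logarithmic decrement δ = (1/n)·ln(x₀/x_n) = (1/10)·ln(33.0/8.24) = (1/10)·ln(4.005) = 0.1388.
ζ = δ/√(4π² + δ²) = 0.1388/√(39.48 + 0.0193) = 0.1388/6.285 = 0.02208.
c = ζ · 2√(km) = 0.02208 × 2√(745000 × 1240) = 0.02208 × 60790 = 1342 N·s/m.

1340 N·s/m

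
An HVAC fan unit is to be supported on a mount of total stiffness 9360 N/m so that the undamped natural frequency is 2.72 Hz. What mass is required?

ω_n = 2πf_n = 2π × 2.72 = 17.09 rad/s.
m = k/ω_n² = 9360/17.09² = 9360/292.1 = 32.05 kg.

32.0 kg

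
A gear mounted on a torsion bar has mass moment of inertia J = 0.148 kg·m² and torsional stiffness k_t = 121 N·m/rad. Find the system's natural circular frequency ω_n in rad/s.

28.6 rad/s

ω_n = √(k_t/J) = √(121/0.148) = √817.6 = 28.59 rad/s.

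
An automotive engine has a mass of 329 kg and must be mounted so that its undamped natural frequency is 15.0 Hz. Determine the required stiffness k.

2920000 N/m

ω_n = 2πf_n = 2π × 15.0 = 94.25 rad/s.
k = m·ω_n² = 329 × 94.25² = 329 × 8883 = 2922000 N/m.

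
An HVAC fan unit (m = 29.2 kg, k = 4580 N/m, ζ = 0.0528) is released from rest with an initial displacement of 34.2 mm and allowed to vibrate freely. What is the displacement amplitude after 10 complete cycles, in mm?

1.23 mm

Logarithmic decrement δ = 2πζ/√(1 − ζ²) = 2π × 0.05280/√(1 − 0.00279) = 0.3322.
After n cycles, x_n/x₀ = e^(−nδ), so x_10 = 34.2 × e^(−10 × 0.3322) = 34.2 × 0.03607 = 1.234 mm.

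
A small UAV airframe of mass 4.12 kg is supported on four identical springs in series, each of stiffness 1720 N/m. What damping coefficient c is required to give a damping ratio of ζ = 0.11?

Series springs: 1/k_eq = 4/1720, so k_eq = 1720/4 = 430.0 N/m.
c_c = 2√(k_eq·m) = 2√(430.0 × 4.12) = 84.18 N·s/m.
c = ζ·c_c = 0.11 × 84.18 = 9.260 N·s/m.

9.26 N·s/m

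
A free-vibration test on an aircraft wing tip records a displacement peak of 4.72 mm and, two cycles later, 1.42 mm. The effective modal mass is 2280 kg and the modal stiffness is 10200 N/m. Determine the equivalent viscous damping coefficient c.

Logarithmic decrement δ = (1/n)·ln(x₀/x_n) = (1/2)·ln(4.72/1.42) = (1/2)·ln(3.324) = 0.6006.
ζ = δ/√(4π² + δ²) = 0.6006/√(39.48 + 0.361) = 0.6006/6.312 = 0.09515.
c = ζ · 2√(km) = 0.09515 × 2√(10200 × 2280) = 0.09515 × 9645 = 917.7 N·s/m.

918 N·s/m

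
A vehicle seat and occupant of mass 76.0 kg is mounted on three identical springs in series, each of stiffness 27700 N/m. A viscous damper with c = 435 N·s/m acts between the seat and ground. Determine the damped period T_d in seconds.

Series springs: 1/k_eq = 3/27700, so k_eq = 27700/3 = 9233 N/m.
ω_n = √(k_eq/m) = √(9233/76.0) = 11.02 rad/s.
Critical damping c_c = 2√(k_eq·m) = 2√(9233 × 76.0) = 1675 N·s/m, so ζ = c/c_c = 435/1675 = 0.2596.
ω_d = ω_n√(1 − ζ²) = 11.02 × √(1 − 0.0674) = 10.64 rad/s.
T_d = 2π/ω_d = 0.5903 s.

0.590 s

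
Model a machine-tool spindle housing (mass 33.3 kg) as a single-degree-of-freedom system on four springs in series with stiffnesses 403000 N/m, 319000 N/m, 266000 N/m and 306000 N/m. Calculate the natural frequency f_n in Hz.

Series springs: 1/k_eq = 1/403000 + 1/319000 + 1/266000 + 1/306000 = 1.264×10^-5, so k_eq = 79090 N/m.
ω_n = √(k_eq/m) = √(79090/33.3) = √2375 = 48.74 rad/s.
f_n = ω_n/(2π) = 48.74/6.283 = 7.756 Hz.

7.76 Hz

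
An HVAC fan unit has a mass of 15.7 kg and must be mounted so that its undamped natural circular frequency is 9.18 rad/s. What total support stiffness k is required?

k = m·ω_n² = 15.7 × 9.180² = 15.7 × 84.27 = 1323 N/m.

1320 N/m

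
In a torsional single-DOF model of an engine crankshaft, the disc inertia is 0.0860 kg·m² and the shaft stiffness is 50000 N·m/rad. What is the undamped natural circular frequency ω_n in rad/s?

762 rad/s

ω_n = √(k_t/J) = √(50000/0.0860) = √581400 = 762.5 rad/s.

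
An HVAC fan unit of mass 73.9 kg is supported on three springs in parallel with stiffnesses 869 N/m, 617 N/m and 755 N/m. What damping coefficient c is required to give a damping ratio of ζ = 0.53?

431 N·s/m

Parallel springs add: k_eq = 869 + 617 + 755 = 2241 N/m.
c_c = 2√(k_eq·m) = 2√(2241 × 73.9) = 813.9 N·s/m.
c = ζ·c_c = 0.53 × 813.9 = 431.4 N·s/m.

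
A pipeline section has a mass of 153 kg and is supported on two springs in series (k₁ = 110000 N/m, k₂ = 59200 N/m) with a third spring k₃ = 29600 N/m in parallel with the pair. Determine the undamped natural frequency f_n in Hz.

3.36 Hz

Series pair: k_s = k₁k₂/(k₁+k₂) = (110000)(59200)/(110000 + 59200) = 38490 N/m. In parallel with k₃: k_eq = 38490 + 29600 = 68090 N/m.
ω_n = √(k_eq/m) = √(68090/153) = √445.0 = 21.10 rad/s.
f_n = ω_n/(2π) = 21.10/6.283 = 3.357 Hz.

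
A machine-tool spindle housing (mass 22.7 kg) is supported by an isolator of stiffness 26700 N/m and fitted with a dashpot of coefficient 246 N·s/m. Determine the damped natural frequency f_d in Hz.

5.39 Hz

ω_n = √(k/m) = √(26700/22.7) = 34.30 rad/s.
Critical damping c_c = 2√(k·m) = 2√(26700 × 22.7) = 1557 N·s/m, so ζ = c/c_c = 246/1557 = 0.1580.
ω_d = ω_n√(1 − ζ²) = 34.30 × √(1 − 0.0250) = 33.87 rad/s.
f_d = ω_d/(2π) = 5.390 Hz.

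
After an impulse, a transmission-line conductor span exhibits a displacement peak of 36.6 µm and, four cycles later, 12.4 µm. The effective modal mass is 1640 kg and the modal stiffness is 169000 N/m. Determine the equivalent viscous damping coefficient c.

1430 N·s/m

Logarithmic decrement δ = (1/n)·ln(x₀/x_n) = (1/4)·ln(36.6/12.4) = (1/4)·ln(2.952) = 0.2706.
ζ = δ/√(4π² + δ²) = 0.2706/√(39.48 + 0.0732) = 0.2706/6.289 = 0.04303.
c = ζ · 2√(km) = 0.04303 × 2√(169000 × 1640) = 0.04303 × 33300 = 1433 N·s/m.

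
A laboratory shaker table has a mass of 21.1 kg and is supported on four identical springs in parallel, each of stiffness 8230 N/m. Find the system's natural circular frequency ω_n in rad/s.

39.5 rad/s

Parallel springs add: k_eq = 4 × 8230 = 32920 N/m.
ω_n = √(k_eq/m) = √(32920/21.1) = √1560 = 39.50 rad/s.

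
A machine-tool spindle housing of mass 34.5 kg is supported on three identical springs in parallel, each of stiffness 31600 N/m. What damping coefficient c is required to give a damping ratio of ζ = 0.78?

Parallel springs add: k_eq = 3 × 31600 = 94800 N/m.
c_c = 2√(k_eq·m) = 2√(94800 × 34.5) = 3617 N·s/m.
c = ζ·c_c = 0.78 × 3617 = 2821 N·s/m.

2820 N·s/m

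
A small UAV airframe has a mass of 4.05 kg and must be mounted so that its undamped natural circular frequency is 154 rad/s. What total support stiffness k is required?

96000 N/m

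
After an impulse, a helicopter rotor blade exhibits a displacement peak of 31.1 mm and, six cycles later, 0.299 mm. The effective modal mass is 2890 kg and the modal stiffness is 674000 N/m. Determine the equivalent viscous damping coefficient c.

10800 N·s/m

Logarithmic decrement δ = (1/n)·ln(x₀/x_n) = (1/6)·ln(31.1/0.299) = (1/6)·ln(104.0) = 0.7741.
ζ = δ/√(4π² + δ²) = 0.7741/√(39.48 + 0.599) = 0.7741/6.331 = 0.1223.
c = ζ · 2√(km) = 0.1223 × 2√(674000 × 2890) = 0.1223 × 88270 = 10790 N·s/m.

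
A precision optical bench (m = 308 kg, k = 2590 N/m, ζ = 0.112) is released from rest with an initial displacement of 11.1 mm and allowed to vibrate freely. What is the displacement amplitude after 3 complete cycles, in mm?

1.33 mm

Logarithmic decrement δ = 2πζ/√(1 − ζ²) = 2π × 0.1120/√(1 − 0.0125) = 0.7082.
After n cycles, x_n/x₀ = e^(−nδ), so x_3 = 11.1 × e^(−3 × 0.7082) = 11.1 × 0.1195 = 1.326 mm.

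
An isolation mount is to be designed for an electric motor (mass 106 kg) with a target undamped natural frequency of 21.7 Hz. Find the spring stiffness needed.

1970000 N/m

ω_n = 2πf_n = 2π × 21.7 = 136.3 rad/s.
k = m·ω_n² = 106 × 136.3² = 106 × 18590 = 1971000 N/m.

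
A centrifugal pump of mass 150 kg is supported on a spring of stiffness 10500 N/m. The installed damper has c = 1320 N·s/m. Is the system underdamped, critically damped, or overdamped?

c_c = 2√(k·m) = 2510 N·s/m; ζ = c/c_c = 1320/2510 = 0.526.
Since ζ < 1 the system is underdamped.

underdamped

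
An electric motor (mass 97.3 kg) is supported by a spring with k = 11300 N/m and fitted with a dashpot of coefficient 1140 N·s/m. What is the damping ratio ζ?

0.544

ω_n = √(k/m) = √(11300/97.3) = 10.78 rad/s.
Critical damping c_c = 2√(k·m) = 2√(11300 × 97.3) = 2097 N·s/m, so ζ = c/c_c = 1140/2097 = 0.5436.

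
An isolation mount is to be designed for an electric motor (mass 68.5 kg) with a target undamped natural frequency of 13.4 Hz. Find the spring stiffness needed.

ω_n = 2πf_n = 2π × 13.4 = 84.19 rad/s.
k = m·ω_n² = 68.5 × 84.19² = 68.5 × 7089 = 485600 N/m.

486000 N/m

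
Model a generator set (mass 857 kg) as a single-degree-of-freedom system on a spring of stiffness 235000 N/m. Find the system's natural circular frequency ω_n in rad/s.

16.6 rad/s

ω_n = √(k/m) = √(235000/857) = √274.2 = 16.56 rad/s.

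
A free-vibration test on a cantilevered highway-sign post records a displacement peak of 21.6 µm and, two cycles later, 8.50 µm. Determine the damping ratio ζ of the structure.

0.0740

Logarithmic decrement δ = (1/n)·ln(x₀/x_n) = (1/2)·ln(21.6/8.50) = (1/2)·ln(2.541) = 0.4663.
ζ = δ/√(4π² + δ²) = 0.4663/√(39.48 + 0.217) = 0.4663/6.300 = 0.07401.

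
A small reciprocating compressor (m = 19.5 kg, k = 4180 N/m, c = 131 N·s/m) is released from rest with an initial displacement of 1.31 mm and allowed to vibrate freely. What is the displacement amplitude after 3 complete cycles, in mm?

0.0154 mm

ζ = c/(2√(km)) = 131/(2√(4180 × 19.5)) = 131/571.0 = 0.2294.
Logarithmic decrement δ = 2πζ/√(1 − ζ²) = 2π × 0.2294/√(1 − 0.0526) = 1.481.
After n cycles, x_n/x₀ = e^(−nδ), so x_3 = 1.31 × e^(−3 × 1.481) = 1.31 × 0.01176 = 0.01541 mm.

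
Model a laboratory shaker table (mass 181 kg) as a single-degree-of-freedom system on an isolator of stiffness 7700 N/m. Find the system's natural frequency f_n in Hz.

1.04 Hz

ω_n = √(k/m) = √(7700/181) = √42.54 = 6.522 rad/s.
f_n = ω_n/(2π) = 6.522/6.283 = 1.038 Hz.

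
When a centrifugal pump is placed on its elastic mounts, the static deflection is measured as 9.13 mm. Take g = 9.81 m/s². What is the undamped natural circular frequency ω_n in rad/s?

32.8 rad/s

ω_n = √(g/δ_st) = √(9.81/0.00913) = √1074 = 32.78 rad/s.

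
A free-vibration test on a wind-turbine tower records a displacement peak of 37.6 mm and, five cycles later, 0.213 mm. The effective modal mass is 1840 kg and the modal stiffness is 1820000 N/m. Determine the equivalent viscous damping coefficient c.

18800 N·s/m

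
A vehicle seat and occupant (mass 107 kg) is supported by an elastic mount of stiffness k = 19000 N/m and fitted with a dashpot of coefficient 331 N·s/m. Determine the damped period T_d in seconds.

0.475 s

ω_n = √(k/m) = √(19000/107) = 13.33 rad/s.
Critical damping c_c = 2√(k·m) = 2√(19000 × 107) = 2852 N·s/m, so ζ = c/c_c = 331/2852 = 0.1161.
ω_d = ω_n√(1 − ζ²) = 13.33 × √(1 − 0.0135) = 13.24 rad/s.
T_d = 2π/ω_d = 0.4747 s.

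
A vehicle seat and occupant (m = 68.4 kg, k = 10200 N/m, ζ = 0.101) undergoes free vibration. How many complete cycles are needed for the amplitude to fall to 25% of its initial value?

Logarithmic decrement δ = 2πζ/√(1 − ζ²) = 2π × 0.1010/√(1 − 0.0102) = 0.6379.
x_n/x₀ = e^(−nδ) ≤ 0.25; take ln: n ≥ ln(1/0.25)/δ = 1.386/0.6379 = 2.173.
So 3 complete cycles are required.

3 cycles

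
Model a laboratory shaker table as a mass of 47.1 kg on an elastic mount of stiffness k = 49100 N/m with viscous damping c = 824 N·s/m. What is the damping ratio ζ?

ω_n = √(k/m) = √(49100/47.1) = 32.29 rad/s.
Critical damping c_c = 2√(k·m) = 2√(49100 × 47.1) = 3041 N·s/m, so ζ = c/c_c = 824/3041 = 0.2709.

0.271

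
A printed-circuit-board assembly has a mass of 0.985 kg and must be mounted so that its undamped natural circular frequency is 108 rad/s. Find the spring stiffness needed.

k = m·ω_n² = 0.985 × 108.0² = 0.985 × 11660 = 11490 N/m.

11500 N/m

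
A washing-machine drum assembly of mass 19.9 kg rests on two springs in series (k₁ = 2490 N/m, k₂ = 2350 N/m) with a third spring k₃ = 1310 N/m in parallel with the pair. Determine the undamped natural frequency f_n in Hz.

Series pair: k_s = k₁k₂/(k₁+k₂) = (2490)(2350)/(2490 + 2350) = 1209 N/m. In parallel with k₃: k_eq = 1209 + 1310 = 2519 N/m.
ω_n = √(k_eq/m) = √(2519/19.9) = √126.6 = 11.25 rad/s.
f_n = ω_n/(2π) = 11.25/6.283 = 1.791 Hz.

1.79 Hz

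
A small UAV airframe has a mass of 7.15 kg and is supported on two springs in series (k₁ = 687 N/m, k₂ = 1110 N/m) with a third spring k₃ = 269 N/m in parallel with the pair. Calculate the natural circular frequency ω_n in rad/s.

9.85 rad/s

Series pair: k_s = k₁k₂/(k₁+k₂) = (687)(1110)/(687 + 1110) = 424.4 N/m. In parallel with k₃: k_eq = 424.4 + 269 = 693.4 N/m.
ω_n = √(k_eq/m) = √(693.4/7.15) = √96.97 = 9.847 rad/s.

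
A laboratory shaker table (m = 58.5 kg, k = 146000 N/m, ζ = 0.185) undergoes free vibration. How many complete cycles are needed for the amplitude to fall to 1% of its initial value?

4 cycles

Logarithmic decrement δ = 2πζ/√(1 − ζ²) = 2π × 0.1850/√(1 − 0.0342) = 1.183.
x_n/x₀ = e^(−nδ) ≤ 0.01; take ln: n ≥ ln(1/0.01)/δ = 4.605/1.183 = 3.893.
So 4 complete cycles are required.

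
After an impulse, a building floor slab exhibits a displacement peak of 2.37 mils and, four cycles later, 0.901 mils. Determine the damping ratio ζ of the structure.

0.0385

Logarithmic decrement δ = (1/n)·ln(x₀/x_n) = (1/4)·ln(2.37/0.901) = (1/4)·ln(2.630) = 0.2418.
ζ = δ/√(4π² + δ²) = 0.2418/√(39.48 + 0.0585) = 0.2418/6.288 = 0.03845.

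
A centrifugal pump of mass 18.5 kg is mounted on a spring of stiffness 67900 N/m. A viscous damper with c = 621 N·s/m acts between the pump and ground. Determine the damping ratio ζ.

0.277

ω_n = √(k/m) = √(67900/18.5) = 60.58 rad/s.
Critical damping c_c = 2√(k·m) = 2√(67900 × 18.5) = 2242 N·s/m, so ζ = c/c_c = 621/2242 = 0.2770.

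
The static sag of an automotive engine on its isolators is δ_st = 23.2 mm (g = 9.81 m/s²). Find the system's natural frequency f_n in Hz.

3.27 Hz

ω_n = √(g/δ_st) = √(9.81/0.0232) = √422.8 = 20.56 rad/s.
f_n = ω_n/(2π) = 20.56/6.283 = 3.273 Hz.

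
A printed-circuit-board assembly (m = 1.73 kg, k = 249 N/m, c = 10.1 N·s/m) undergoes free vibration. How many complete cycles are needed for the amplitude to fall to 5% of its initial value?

ζ = c/(2√(km)) = 10.1/(2√(249 × 1.73)) = 10.1/41.51 = 0.2433.
Logarithmic decrement δ = 2πζ/√(1 − ζ²) = 2π × 0.2433/√(1 − 0.0592) = 1.576.
x_n/x₀ = e^(−nδ) ≤ 0.05; take ln: n ≥ ln(1/0.05)/δ = 2.996/1.576 = 1.901.
So 2 complete cycles are required.

2 cycles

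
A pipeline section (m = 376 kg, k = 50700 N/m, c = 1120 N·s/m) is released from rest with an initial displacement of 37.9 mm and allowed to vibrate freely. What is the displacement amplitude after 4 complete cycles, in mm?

1.47 mm

ζ = c/(2√(km)) = 1120/(2√(50700 × 376)) = 1120/8732 = 0.1283.
Logarithmic decrement δ = 2πζ/√(1 − ζ²) = 2π × 0.1283/√(1 − 0.0165) = 0.8126.
After n cycles, x_n/x₀ = e^(−nδ), so x_4 = 37.9 × e^(−4 × 0.8126) = 37.9 × 0.03876 = 1.469 mm.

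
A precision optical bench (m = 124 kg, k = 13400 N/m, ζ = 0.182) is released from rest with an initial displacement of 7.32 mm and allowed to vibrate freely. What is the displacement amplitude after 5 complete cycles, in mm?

0.0218 mm

Logarithmic decrement δ = 2πζ/√(1 − ζ²) = 2π × 0.1820/√(1 − 0.0331) = 1.163.
After n cycles, x_n/x₀ = e^(−nδ), so x_5 = 7.32 × e^(−5 × 1.163) = 7.32 × 0.002983 = 0.02184 mm.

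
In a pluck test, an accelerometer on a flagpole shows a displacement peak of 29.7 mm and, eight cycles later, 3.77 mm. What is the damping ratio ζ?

Logarithmic decrement δ = (1/n)·ln(x₀/x_n) = (1/8)·ln(29.7/3.77) = (1/8)·ln(7.878) = 0.2580.
ζ = δ/√(4π² + δ²) = 0.2580/√(39.48 + 0.0666) = 0.2580/6.288 = 0.04103.

0.0410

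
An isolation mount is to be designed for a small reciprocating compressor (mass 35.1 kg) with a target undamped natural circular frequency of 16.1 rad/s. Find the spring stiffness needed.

k = m·ω_n² = 35.1 × 16.10² = 35.1 × 259.2 = 9098 N/m.

9100 N/m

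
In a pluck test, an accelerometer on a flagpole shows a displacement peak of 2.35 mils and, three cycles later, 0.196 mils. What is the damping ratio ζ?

0.131

Logarithmic decrement δ = (1/n)·ln(x₀/x_n) = (1/3)·ln(2.35/0.196) = (1/3)·ln(11.99) = 0.8280.
ζ = δ/√(4π² + δ²) = 0.8280/√(39.48 + 0.686) = 0.8280/6.338 = 0.1307.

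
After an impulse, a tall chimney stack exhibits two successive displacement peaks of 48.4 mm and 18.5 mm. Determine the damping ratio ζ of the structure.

Logarithmic decrement δ = (1/n)·ln(x₀/x_n) = (1/1)·ln(48.4/18.5) = (1/1)·ln(2.616) = 0.9617.
ζ = δ/√(4π² + δ²) = 0.9617/√(39.48 + 0.925) = 0.9617/6.356 = 0.1513.

0.151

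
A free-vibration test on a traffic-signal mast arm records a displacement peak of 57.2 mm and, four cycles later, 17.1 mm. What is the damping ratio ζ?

Logarithmic decrement δ = (1/n)·ln(x₀/x_n) = (1/4)·ln(57.2/17.1) = (1/4)·ln(3.345) = 0.3019.
ζ = δ/√(4π² + δ²) = 0.3019/√(39.48 + 0.0911) = 0.3019/6.290 = 0.04799.

0.0480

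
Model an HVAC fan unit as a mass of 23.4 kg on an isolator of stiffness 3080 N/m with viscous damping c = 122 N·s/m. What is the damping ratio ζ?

ω_n = √(k/m) = √(3080/23.4) = 11.47 rad/s.
Critical damping c_c = 2√(k·m) = 2√(3080 × 23.4) = 536.9 N·s/m, so ζ = c/c_c = 122/536.9 = 0.2272.

0.227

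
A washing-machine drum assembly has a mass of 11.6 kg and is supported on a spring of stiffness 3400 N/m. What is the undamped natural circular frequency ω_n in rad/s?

ω_n = √(k/m) = √(3400/11.6) = √293.1 = 17.12 rad/s.

17.1 rad/s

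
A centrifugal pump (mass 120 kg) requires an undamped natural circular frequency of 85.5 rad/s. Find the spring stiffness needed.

k = m·ω_n² = 120 × 85.50² = 120 × 7310 = 877200 N/m.

877000 N/m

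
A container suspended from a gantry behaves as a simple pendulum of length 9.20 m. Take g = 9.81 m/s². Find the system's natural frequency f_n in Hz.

For a simple pendulum ω_n = √(g/L) = √(9.81/9.20) = √1.066 = 1.033 rad/s.
f_n = ω_n/(2π) = 1.033/6.283 = 0.1643 Hz.

0.164 Hz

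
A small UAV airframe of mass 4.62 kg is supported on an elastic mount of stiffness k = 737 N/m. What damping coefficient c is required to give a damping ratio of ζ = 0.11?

c_c = 2√(k·m) = 2√(737.0 × 4.62) = 116.7 N·s/m.
c = ζ·c_c = 0.11 × 116.7 = 12.84 N·s/m.

12.8 N·s/m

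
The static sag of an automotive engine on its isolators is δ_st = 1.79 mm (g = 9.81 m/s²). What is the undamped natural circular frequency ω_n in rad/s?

74.0 rad/s

ω_n = √(g/δ_st) = √(9.81/0.00179) = √5480 = 74.03 rad/s.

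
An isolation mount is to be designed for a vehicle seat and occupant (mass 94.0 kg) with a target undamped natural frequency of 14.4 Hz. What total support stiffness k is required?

ω_n = 2πf_n = 2π × 14.4 = 90.48 rad/s.
k = m·ω_n² = 94.0 × 90.48² = 94.0 × 8186 = 769500 N/m.

770000 N/m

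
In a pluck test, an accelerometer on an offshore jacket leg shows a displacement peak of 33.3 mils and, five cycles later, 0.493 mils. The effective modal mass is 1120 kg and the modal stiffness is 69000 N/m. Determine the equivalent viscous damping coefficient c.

2340 N·s/m

Logarithmic decrement δ = (1/n)·ln(x₀/x_n) = (1/5)·ln(33.3/0.493) = (1/5)·ln(67.55) = 0.8426.
ζ = δ/√(4π² + δ²) = 0.8426/√(39.48 + 0.710) = 0.8426/6.339 = 0.1329.
c = ζ · 2√(km) = 0.1329 × 2√(69000 × 1120) = 0.1329 × 17580 = 2337 N·s/m.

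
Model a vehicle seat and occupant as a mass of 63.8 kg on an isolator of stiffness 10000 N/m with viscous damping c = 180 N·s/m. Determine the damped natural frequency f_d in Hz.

1.98 Hz

ω_n = √(k/m) = √(10000/63.8) = 12.52 rad/s.
Critical damping c_c = 2√(k·m) = 2√(10000 × 63.8) = 1597 N·s/m, so ζ = c/c_c = 180/1597 = 0.1127.
ω_d = ω_n√(1 − ζ²) = 12.52 × √(1 − 0.0127) = 12.44 rad/s.
f_d = ω_d/(2π) = 1.980 Hz.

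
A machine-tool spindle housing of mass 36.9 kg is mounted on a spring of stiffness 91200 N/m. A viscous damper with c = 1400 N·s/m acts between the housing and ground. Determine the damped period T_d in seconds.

0.137 s

ω_n = √(k/m) = √(91200/36.9) = 49.71 rad/s.
Critical damping c_c = 2√(k·m) = 2√(91200 × 36.9) = 3669 N·s/m, so ζ = c/c_c = 1400/3669 = 0.3816.
ω_d = ω_n√(1 − ζ²) = 49.71 × √(1 − 0.146) = 45.95 rad/s.
T_d = 2π/ω_d = 0.1367 s.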